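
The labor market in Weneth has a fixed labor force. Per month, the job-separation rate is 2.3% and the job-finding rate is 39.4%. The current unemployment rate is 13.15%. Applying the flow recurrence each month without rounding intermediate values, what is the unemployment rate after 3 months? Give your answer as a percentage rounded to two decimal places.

Unemployment rate after three months ≈ 7.03%.

With a fixed labor force, u_{t+1} = u_t + s·(1−u_t) − f·u_t = u_t·(1−s−f) + s.
Here 1−s−f = 0.583 and s = 0.023.
u_1 = 0.131500 × 0.583 + 0.023 = 0.099664.
u_2 = 0.099664 × 0.583 + 0.023 = 0.081104.
u_3 = 0.081104 × 0.583 + 0.023 = 0.070284.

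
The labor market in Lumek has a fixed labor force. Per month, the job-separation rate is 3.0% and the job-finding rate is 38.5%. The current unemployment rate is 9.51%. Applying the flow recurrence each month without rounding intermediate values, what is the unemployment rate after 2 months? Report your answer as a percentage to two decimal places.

Unemployment rate after two months ≈ 8.01%.

With a fixed labor force, u_{t+1} = u_t + s·(1−u_t) − f·u_t = u_t·(1−s−f) + s.
Here 1−s−f = 0.585 and s = 0.030.
u_1 = 0.095100 × 0.585 + 0.030 = 0.085634.
u_2 = 0.085634 × 0.585 + 0.030 = 0.080096.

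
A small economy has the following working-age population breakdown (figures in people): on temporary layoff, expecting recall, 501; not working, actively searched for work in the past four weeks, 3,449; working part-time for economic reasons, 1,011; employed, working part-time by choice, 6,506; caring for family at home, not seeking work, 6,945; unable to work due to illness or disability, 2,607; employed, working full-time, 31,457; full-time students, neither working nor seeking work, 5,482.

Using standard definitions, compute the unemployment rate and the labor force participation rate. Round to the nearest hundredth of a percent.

Unemployment rate ≈ 9.20%; labor force participation rate ≈ 74.06%.

Employed = 1,011 + 6,506 + 31,457 = 38,974 (anyone who worked, including part-time for economic reasons, counts as employed).
Unemployed = 501 + 3,449 = 3,950 (jobless and actively searching, or on temporary layoff).
Labor force = 38,974 + 3,950 = 42,924.
Not in labor force = 6,945 + 2,607 + 5,482 = 15,034 (those not working and not actively searching are outside the labor force).
Civilian working-age population = 42,924 + 15,034 = 57,958.
Unemployment rate = 3,950 / 42,924 = 9.20%.
Labor force participation rate = 42,924 / 57,958 = 74.06%.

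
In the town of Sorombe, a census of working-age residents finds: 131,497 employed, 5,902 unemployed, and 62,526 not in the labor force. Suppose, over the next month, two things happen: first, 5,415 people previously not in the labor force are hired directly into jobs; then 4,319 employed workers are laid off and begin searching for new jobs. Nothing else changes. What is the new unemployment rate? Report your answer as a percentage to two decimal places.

Initially, labor force = 131,497 + 5,902 = 137,399, so u = 5,902/137,399 = 4.30%.
After the first change, employed and labor force both rise by 5,415; unemployed unchanged → E = 136,912, U = 5,902, labor force = 142,814.
After the second change, employed falls and unemployed rises by 4,319; labor force unchanged → E = 132,593, U = 10,221, labor force = 142,814.
New unemployment rate = 10,221 / 142,814 = 7.16%.

New unemployment rate ≈ 7.16%.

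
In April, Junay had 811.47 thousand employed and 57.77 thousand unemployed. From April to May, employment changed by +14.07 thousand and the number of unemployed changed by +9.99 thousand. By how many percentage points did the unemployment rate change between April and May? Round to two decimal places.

April: labor force = 811.47 + 57.77 = 869.24; u = 57.77/869.24 = 6.65%.
May: labor force = 825.54 + 67.76 = 893.30; u = 67.76/893.30 = 7.59%.
Change = 7.59% − 6.65% = +0.94 pp.

The unemployment rate changed by +0.94 percentage points.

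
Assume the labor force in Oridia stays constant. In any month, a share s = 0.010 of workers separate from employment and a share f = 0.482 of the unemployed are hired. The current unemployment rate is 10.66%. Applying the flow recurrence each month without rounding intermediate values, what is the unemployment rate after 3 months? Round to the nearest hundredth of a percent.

With a fixed labor force, u_{t+1} = u_t + s·(1−u_t) − f·u_t = u_t·(1−s−f) + s.
Here 1−s−f = 0.508 and s = 0.010.
u_1 = 0.106600 × 0.508 + 0.010 = 0.064153.
u_2 = 0.064153 × 0.508 + 0.010 = 0.042590.
u_3 = 0.042590 × 0.508 + 0.010 = 0.031636.

Unemployment rate after three months ≈ 3.16%.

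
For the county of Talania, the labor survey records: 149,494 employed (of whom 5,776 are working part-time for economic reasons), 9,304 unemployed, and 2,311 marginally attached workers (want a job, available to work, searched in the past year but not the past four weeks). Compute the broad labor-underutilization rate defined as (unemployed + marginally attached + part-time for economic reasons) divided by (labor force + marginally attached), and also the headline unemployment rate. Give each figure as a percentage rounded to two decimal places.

Labor force = 149,494 + 9,304 = 158,798.
Numerator = 9,304 + 2,311 + 5,776 = 17,391.
Denominator = 158,798 + 2,311 = 161,109.
Broad rate = 17,391 / 161,109 = 10.79%.
Headline unemployment rate = 9,304 / 158,798 = 5.86%.

Broad underutilization rate ≈ 10.79%; headline unemployment rate ≈ 5.86%.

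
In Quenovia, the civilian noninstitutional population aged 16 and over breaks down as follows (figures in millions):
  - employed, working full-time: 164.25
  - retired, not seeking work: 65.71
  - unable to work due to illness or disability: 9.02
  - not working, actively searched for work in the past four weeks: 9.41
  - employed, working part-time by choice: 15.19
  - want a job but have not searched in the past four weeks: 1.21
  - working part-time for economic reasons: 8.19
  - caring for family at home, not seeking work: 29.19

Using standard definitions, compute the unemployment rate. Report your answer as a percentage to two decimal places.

Unemployment rate ≈ 4.78%.

Employed = 164.25 + 15.19 + 8.19 = 187.63 million (anyone who worked, including part-time for economic reasons, counts as employed).
Unemployed = 9.41 million.
Labor force = 187.63 + 9.41 = 197.04 million.
Unemployment rate = 9.41 / 197.04 = 4.78%.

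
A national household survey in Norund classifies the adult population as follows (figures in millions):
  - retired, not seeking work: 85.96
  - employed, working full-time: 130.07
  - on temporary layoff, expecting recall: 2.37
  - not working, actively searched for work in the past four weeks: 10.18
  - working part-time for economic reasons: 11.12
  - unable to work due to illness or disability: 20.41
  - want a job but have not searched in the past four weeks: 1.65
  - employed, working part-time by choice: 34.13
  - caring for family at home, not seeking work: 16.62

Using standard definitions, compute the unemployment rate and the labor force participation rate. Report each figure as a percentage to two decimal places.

Employed = 130.07 + 11.12 + 34.13 = 175.32 million (anyone who worked, including part-time for economic reasons, counts as employed).
Unemployed = 2.37 + 10.18 = 12.55 million (jobless and actively searching, or on temporary layoff).
Labor force = 175.32 + 12.55 = 187.87 million.
Not in labor force = 85.96 + 20.41 + 1.65 + 16.62 = 124.64 million (those not working and not actively searching are outside the labor force — including those who want a job but have given up searching).
Civilian working-age population = 187.87 + 124.64 = 312.51 million.
Unemployment rate = 12.55 / 187.87 = 6.68%.
Labor force participation rate = 187.87 / 312.51 = 60.12%.

Unemployment rate ≈ 6.68%; labor force participation rate ≈ 60.12%.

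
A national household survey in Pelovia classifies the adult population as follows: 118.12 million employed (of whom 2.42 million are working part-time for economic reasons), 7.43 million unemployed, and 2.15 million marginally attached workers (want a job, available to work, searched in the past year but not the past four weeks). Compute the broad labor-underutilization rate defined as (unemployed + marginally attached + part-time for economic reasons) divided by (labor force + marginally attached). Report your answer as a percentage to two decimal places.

Broad underutilization rate ≈ 9.40%.

Labor force = 118.12 + 7.43 = 125.55 million.
Numerator = 7.43 + 2.15 + 2.42 = 12.00 million.
Denominator = 125.55 + 2.15 = 127.70 million.
Broad rate = 12.00 / 127.70 = 9.40%.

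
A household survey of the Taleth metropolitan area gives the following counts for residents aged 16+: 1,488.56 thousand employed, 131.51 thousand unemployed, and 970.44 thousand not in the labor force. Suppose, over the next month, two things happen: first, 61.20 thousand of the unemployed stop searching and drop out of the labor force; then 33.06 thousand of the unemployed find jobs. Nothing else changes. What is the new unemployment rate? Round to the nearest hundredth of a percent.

Initially, labor force = 1,488.56 + 131.51 = 1,620.07 thousand, so u = 131.51/1,620.07 = 8.12%.
After the first change, unemployed and labor force both fall by 61.20 → E = 1,488.56, U = 70.31, labor force = 1,558.87 thousand.
After the second change, unemployed falls and employed rises by 33.06; labor force unchanged → E = 1,521.62, U = 37.25, labor force = 1,558.87 thousand.
New unemployment rate = 37.25 / 1,558.87 = 2.39%.

New unemployment rate ≈ 2.39%.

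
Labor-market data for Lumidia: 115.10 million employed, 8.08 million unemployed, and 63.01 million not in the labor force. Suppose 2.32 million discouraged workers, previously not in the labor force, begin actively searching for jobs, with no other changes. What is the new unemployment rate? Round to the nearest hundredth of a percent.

New unemployment rate ≈ 8.29%.

Initially, labor force = 115.10 + 8.08 = 123.18 million, so u = 8.08/123.18 = 6.56%.
After the change, unemployed and labor force both rise by 2.32 → E = 115.10, U = 10.40, labor force = 125.50 million.
New unemployment rate = 10.40 / 125.50 = 8.29%.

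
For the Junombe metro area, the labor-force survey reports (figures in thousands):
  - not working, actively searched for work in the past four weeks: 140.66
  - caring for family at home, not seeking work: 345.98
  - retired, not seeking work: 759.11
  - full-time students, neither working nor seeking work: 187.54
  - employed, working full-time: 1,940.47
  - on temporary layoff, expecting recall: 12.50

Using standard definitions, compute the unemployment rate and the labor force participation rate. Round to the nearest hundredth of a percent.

Employed = 1,940.47 thousand.
Unemployed = 140.66 + 12.50 = 153.16 thousand (jobless and actively searching, or on temporary layoff).
Labor force = 1,940.47 + 153.16 = 2,093.63 thousand.
Not in labor force = 345.98 + 759.11 + 187.54 = 1,292.63 thousand (those not working and not actively searching are outside the labor force).
Civilian working-age population = 2,093.63 + 1,292.63 = 3,386.26 thousand.
Unemployment rate = 153.16 / 2,093.63 = 7.32%.
Labor force participation rate = 2,093.63 / 3,386.26 = 61.83%.

Unemployment rate ≈ 7.32%; labor force participation rate ≈ 61.83%.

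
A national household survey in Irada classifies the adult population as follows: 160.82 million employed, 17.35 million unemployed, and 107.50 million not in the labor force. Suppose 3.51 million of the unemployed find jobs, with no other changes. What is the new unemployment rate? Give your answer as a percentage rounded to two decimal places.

New unemployment rate ≈ 7.77%.

Initially, labor force = 160.82 + 17.35 = 178.17 million, so u = 17.35/178.17 = 9.74%.
After the change, unemployed falls and employed rises by 3.51; labor force unchanged → E = 164.33, U = 13.84, labor force = 178.17 million.
New unemployment rate = 13.84 / 178.17 = 7.77%.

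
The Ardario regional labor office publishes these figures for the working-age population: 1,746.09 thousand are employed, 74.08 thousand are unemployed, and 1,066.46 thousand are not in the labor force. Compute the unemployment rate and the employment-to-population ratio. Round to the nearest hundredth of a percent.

Unemployment rate ≈ 4.07%; employment-population ratio ≈ 60.49%.

Labor force = employed + unemployed = 1,746.09 + 74.08 = 1,820.17 thousand.
Working-age population = 1,820.17 + 1,066.46 = 2,886.63 thousand.
Unemployment rate = 74.08 / 1,820.17 = 4.07%.
Employment-population ratio = 1,746.09 / 2,886.63 = 60.49%.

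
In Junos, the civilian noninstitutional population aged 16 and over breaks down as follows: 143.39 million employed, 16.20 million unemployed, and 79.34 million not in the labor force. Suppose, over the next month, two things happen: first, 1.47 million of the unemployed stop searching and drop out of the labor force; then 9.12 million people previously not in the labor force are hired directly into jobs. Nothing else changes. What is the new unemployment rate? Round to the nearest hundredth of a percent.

Initially, labor force = 143.39 + 16.20 = 159.59 million, so u = 16.20/159.59 = 10.15%.
After the first change, unemployed and labor force both fall by 1.47 → E = 143.39, U = 14.73, labor force = 158.12 million.
After the second change, employed and labor force both rise by 9.12; unemployed unchanged → E = 152.51, U = 14.73, labor force = 167.24 million.
New unemployment rate = 14.73 / 167.24 = 8.81%.

New unemployment rate ≈ 8.81%.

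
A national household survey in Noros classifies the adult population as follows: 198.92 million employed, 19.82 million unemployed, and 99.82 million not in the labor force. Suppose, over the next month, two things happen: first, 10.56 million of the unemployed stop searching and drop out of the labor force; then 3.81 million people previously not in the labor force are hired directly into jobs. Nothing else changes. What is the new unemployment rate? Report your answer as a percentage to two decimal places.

Initially, labor force = 198.92 + 19.82 = 218.74 million, so u = 19.82/218.74 = 9.06%.
After the first change, unemployed and labor force both fall by 10.56 → E = 198.92, U = 9.26, labor force = 208.18 million.
After the second change, employed and labor force both rise by 3.81; unemployed unchanged → E = 202.73, U = 9.26, labor force = 211.99 million.
New unemployment rate = 9.26 / 211.99 = 4.37%.

New unemployment rate ≈ 4.37%.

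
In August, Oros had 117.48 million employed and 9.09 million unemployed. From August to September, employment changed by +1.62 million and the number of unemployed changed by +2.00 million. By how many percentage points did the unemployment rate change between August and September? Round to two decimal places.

August: labor force = 117.48 + 9.09 = 126.57; u = 9.09/126.57 = 7.18%.
September: labor force = 119.10 + 11.09 = 130.19; u = 11.09/130.19 = 8.52%.
Change = 8.52% − 7.18% = +1.34 pp.

The unemployment rate changed by +1.34 percentage points.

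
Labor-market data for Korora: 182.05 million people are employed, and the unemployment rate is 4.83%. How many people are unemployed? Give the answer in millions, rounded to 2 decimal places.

About 9.24 million are unemployed.

Let U be the number unemployed. The labor force is E + U, and U/(E+U) = 0.0483.
So U = 0.0483 × 182.05 / (1 − 0.0483) = 8.7930 / 0.9517 ≈ 9.24 million.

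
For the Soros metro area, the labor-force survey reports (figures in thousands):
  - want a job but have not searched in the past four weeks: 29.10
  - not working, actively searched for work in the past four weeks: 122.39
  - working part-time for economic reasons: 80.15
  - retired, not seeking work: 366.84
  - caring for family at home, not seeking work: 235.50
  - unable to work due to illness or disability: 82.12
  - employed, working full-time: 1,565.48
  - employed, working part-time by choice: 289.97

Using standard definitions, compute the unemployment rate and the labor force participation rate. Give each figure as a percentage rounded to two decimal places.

Unemployment rate ≈ 5.95%; labor force participation rate ≈ 74.25%.

Employed = 80.15 + 1,565.48 + 289.97 = 1,935.60 thousand (anyone who worked, including part-time for economic reasons, counts as employed).
Unemployed = 122.39 thousand.
Labor force = 1,935.60 + 122.39 = 2,057.99 thousand.
Not in labor force = 29.10 + 366.84 + 235.50 + 82.12 = 713.56 thousand (those not working and not actively searching are outside the labor force — including those who want a job but have given up searching).
Civilian working-age population = 2,057.99 + 713.56 = 2,771.55 thousand.
Unemployment rate = 122.39 / 2,057.99 = 5.95%.
Labor force participation rate = 2,057.99 / 2,771.55 = 74.25%.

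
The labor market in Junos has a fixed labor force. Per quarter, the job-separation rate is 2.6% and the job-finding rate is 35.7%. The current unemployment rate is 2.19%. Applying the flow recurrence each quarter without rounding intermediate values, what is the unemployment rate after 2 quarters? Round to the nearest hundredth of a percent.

Unemployment rate after two quarters ≈ 5.04%.

With a fixed labor force, u_{t+1} = u_t + s·(1−u_t) − f·u_t = u_t·(1−s−f) + s.
Here 1−s−f = 0.617 and s = 0.026.
u_1 = 0.021900 × 0.617 + 0.026 = 0.039512.
u_2 = 0.039512 × 0.617 + 0.026 = 0.050379.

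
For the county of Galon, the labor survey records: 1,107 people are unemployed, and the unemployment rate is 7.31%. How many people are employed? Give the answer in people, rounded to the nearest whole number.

Labor force = U / u = 1,107 / 0.0731 ≈ 15,144.
Employed = labor force − unemployed = 15,144 − 1,107 = 14,037.

About 14,037 are employed.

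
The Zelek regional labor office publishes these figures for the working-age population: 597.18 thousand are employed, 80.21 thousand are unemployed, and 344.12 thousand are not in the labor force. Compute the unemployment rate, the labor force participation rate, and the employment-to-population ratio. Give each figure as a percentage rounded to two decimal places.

Labor force = employed + unemployed = 597.18 + 80.21 = 677.39 thousand.
Working-age population = 677.39 + 344.12 = 1,021.51 thousand.
Unemployment rate = 80.21 / 677.39 = 11.84%.
Labor force participation rate = 677.39 / 1,021.51 = 66.31%.
Employment-population ratio = 597.18 / 1,021.51 = 58.46%.

Unemployment rate ≈ 11.84%; labor force participation rate ≈ 66.31%; employment-population ratio ≈ 58.46%.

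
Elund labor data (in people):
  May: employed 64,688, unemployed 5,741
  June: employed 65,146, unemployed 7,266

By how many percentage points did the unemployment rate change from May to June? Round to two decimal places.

May: labor force = 64,688 + 5,741 = 70,429; u = 5,741/70,429 = 8.15%.
June: labor force = 65,146 + 7,266 = 72,412; u = 7,266/72,412 = 10.03%.
Change = 10.03% − 8.15% = +1.88 pp.

The unemployment rate changed by +1.88 percentage points.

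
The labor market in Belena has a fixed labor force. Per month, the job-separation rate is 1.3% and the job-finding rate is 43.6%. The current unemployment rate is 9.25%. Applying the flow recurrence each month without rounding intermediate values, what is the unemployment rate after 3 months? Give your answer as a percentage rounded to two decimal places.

Unemployment rate after three months ≈ 3.96%.

With a fixed labor force, u_{t+1} = u_t + s·(1−u_t) − f·u_t = u_t·(1−s−f) + s.
Here 1−s−f = 0.551 and s = 0.013.
u_1 = 0.092500 × 0.551 + 0.013 = 0.063968.
u_2 = 0.063968 × 0.551 + 0.013 = 0.048246.
u_3 = 0.048246 × 0.551 + 0.013 = 0.039584.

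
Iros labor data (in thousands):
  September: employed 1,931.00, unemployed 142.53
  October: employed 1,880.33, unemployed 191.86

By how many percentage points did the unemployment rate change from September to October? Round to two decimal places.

The unemployment rate changed by +2.39 percentage points.

September: labor force = 1,931.00 + 142.53 = 2,073.53; u = 142.53/2,073.53 = 6.87%.
October: labor force = 1,880.33 + 191.86 = 2,072.19; u = 191.86/2,072.19 = 9.26%.
Change = 9.26% − 6.87% = +2.39 pp.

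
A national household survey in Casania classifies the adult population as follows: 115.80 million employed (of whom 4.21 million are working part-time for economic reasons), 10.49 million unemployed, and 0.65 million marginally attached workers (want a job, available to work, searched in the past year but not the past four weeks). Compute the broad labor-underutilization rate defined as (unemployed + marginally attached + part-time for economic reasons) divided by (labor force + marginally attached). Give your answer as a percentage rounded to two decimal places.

Broad underutilization rate ≈ 12.09%.

Labor force = 115.80 + 10.49 = 126.29 million.
Numerator = 10.49 + 0.65 + 4.21 = 15.35 million.
Denominator = 126.29 + 0.65 = 126.94 million.
Broad rate = 15.35 / 126.94 = 12.09%.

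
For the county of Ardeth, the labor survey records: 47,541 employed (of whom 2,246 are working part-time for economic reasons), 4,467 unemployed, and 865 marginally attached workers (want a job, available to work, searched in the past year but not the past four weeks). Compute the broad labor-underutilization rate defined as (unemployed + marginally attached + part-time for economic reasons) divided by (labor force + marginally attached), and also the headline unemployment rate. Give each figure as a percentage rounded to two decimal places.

Labor force = 47,541 + 4,467 = 52,008.
Numerator = 4,467 + 865 + 2,246 = 7,578.
Denominator = 52,008 + 865 = 52,873.
Broad rate = 7,578 / 52,873 = 14.33%.
Headline unemployment rate = 4,467 / 52,008 = 8.59%.

Broad underutilization rate ≈ 14.33%; headline unemployment rate ≈ 8.59%.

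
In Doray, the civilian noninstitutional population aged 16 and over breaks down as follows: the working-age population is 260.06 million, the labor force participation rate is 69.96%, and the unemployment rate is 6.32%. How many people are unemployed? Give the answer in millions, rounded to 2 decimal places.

About 11.50 million are unemployed.

Labor force = 0.6996 × 260.06 = 181.94 million.
Unemployed = 0.0632 × 181.94 ≈ 11.50 million.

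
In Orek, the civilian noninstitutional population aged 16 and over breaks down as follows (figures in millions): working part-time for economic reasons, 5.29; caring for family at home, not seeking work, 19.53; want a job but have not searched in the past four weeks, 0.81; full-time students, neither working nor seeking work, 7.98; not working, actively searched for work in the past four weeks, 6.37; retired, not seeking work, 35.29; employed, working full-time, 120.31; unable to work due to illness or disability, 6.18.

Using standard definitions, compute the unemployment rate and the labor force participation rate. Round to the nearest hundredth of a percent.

Employed = 5.29 + 120.31 = 125.60 million (anyone who worked, including part-time for economic reasons, counts as employed).
Unemployed = 6.37 million.
Labor force = 125.60 + 6.37 = 131.97 million.
Not in labor force = 19.53 + 0.81 + 7.98 + 35.29 + 6.18 = 69.79 million (those not working and not actively searching are outside the labor force — including those who want a job but have given up searching).
Civilian working-age population = 131.97 + 69.79 = 201.76 million.
Unemployment rate = 6.37 / 131.97 = 4.83%.
Labor force participation rate = 131.97 / 201.76 = 65.41%.

Unemployment rate ≈ 4.83%; labor force participation rate ≈ 65.41%.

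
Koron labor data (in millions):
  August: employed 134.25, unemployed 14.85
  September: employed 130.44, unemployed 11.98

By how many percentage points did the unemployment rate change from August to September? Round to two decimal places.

August: labor force = 134.25 + 14.85 = 149.10; u = 14.85/149.10 = 9.96%.
September: labor force = 130.44 + 11.98 = 142.42; u = 11.98/142.42 = 8.41%.
Change = 8.41% − 9.96% = −1.55 pp.

The unemployment rate changed by −1.55 percentage points.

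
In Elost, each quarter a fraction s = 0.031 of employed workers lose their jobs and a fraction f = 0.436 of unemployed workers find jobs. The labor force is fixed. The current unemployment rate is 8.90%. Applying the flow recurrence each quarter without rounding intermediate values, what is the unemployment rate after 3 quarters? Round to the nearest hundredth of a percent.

With a fixed labor force, u_{t+1} = u_t + s·(1−u_t) − f·u_t = u_t·(1−s−f) + s.
Here 1−s−f = 0.533 and s = 0.031.
u_1 = 0.089000 × 0.533 + 0.031 = 0.078437.
u_2 = 0.078437 × 0.533 + 0.031 = 0.072807.
u_3 = 0.072807 × 0.533 + 0.031 = 0.069806.

Unemployment rate after three quarters ≈ 6.98%.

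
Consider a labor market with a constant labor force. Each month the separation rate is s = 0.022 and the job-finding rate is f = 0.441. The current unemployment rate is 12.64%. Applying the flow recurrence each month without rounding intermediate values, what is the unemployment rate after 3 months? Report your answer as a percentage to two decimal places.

Unemployment rate after three months ≈ 5.97%.

With a fixed labor force, u_{t+1} = u_t + s·(1−u_t) − f·u_t = u_t·(1−s−f) + s.
Here 1−s−f = 0.537 and s = 0.022.
u_1 = 0.126400 × 0.537 + 0.022 = 0.089877.
u_2 = 0.089877 × 0.537 + 0.022 = 0.070264.
u_3 = 0.070264 × 0.537 + 0.022 = 0.059732.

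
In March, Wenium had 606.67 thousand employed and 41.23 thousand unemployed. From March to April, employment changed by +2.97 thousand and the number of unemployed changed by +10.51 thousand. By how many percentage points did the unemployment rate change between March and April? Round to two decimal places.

The unemployment rate changed by +1.46 percentage points.

March: labor force = 606.67 + 41.23 = 647.90; u = 41.23/647.90 = 6.36%.
April: labor force = 609.64 + 51.74 = 661.38; u = 51.74/661.38 = 7.82%.
Change = 7.82% − 6.36% = +1.46 pp.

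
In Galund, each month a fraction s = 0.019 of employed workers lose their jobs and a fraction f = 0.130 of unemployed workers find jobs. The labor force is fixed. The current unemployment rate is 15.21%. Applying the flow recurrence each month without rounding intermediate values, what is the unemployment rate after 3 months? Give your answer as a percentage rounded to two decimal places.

With a fixed labor force, u_{t+1} = u_t + s·(1−u_t) − f·u_t = u_t·(1−s−f) + s.
Here 1−s−f = 0.851 and s = 0.019.
u_1 = 0.152100 × 0.851 + 0.019 = 0.148437.
u_2 = 0.148437 × 0.851 + 0.019 = 0.145320.
u_3 = 0.145320 × 0.851 + 0.019 = 0.142667.

Unemployment rate after three months ≈ 14.27%.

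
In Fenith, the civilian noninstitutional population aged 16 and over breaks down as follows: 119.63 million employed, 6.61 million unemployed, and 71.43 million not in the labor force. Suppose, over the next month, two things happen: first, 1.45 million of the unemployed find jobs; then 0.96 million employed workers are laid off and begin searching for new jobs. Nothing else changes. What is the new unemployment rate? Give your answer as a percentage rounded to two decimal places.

New unemployment rate ≈ 4.85%.

Initially, labor force = 119.63 + 6.61 = 126.24 million, so u = 6.61/126.24 = 5.24%.
After the first change, unemployed falls and employed rises by 1.45; labor force unchanged → E = 121.08, U = 5.16, labor force = 126.24 million.
After the second change, employed falls and unemployed rises by 0.96; labor force unchanged → E = 120.12, U = 6.12, labor force = 126.24 million.
New unemployment rate = 6.12 / 126.24 = 4.85%.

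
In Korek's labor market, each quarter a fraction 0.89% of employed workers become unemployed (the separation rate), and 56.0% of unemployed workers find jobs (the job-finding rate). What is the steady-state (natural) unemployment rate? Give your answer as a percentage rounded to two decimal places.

At steady state the flows balance: s·E = f·U, so U/(E+U) = s/(s+f).
u* = 0.89 / (0.89 + 56.0) = 0.89 / 56.89 = 1.56%.

Steady-state unemployment rate ≈ 1.56%.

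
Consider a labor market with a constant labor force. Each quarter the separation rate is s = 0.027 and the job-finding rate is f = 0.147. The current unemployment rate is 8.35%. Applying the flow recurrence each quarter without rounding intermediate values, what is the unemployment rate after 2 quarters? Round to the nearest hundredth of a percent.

Unemployment rate after two quarters ≈ 10.63%.

With a fixed labor force, u_{t+1} = u_t + s·(1−u_t) − f·u_t = u_t·(1−s−f) + s.
Here 1−s−f = 0.826 and s = 0.027.
u_1 = 0.083500 × 0.826 + 0.027 = 0.095971.
u_2 = 0.095971 × 0.826 + 0.027 = 0.106272.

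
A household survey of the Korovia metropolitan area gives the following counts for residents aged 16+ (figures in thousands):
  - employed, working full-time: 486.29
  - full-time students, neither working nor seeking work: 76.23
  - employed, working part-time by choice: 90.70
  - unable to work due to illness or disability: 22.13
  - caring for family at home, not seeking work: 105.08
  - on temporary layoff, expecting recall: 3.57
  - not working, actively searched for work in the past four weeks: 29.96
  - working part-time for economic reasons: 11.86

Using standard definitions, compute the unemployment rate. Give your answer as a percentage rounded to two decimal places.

Employed = 486.29 + 90.70 + 11.86 = 588.85 thousand (anyone who worked, including part-time for economic reasons, counts as employed).
Unemployed = 3.57 + 29.96 = 33.53 thousand (jobless and actively searching, or on temporary layoff).
Labor force = 588.85 + 33.53 = 622.38 thousand.
Unemployment rate = 33.53 / 622.38 = 5.39%.

Unemployment rate ≈ 5.39%.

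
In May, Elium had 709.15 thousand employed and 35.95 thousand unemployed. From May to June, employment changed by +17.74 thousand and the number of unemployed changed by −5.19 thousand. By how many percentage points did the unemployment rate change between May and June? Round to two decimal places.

May: labor force = 709.15 + 35.95 = 745.10; u = 35.95/745.10 = 4.82%.
June: labor force = 726.89 + 30.76 = 757.65; u = 30.76/757.65 = 4.06%.
Change = 4.06% − 4.82% = −0.76 pp.

The unemployment rate changed by −0.76 percentage points.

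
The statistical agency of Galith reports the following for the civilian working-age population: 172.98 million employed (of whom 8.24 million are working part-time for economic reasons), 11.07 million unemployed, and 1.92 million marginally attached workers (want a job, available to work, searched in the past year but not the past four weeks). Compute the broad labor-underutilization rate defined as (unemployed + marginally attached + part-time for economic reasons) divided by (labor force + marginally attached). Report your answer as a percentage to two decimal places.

Broad underutilization rate ≈ 11.42%.

Labor force = 172.98 + 11.07 = 184.05 million.
Numerator = 11.07 + 1.92 + 8.24 = 21.23 million.
Denominator = 184.05 + 1.92 = 185.97 million.
Broad rate = 21.23 / 185.97 = 11.42%.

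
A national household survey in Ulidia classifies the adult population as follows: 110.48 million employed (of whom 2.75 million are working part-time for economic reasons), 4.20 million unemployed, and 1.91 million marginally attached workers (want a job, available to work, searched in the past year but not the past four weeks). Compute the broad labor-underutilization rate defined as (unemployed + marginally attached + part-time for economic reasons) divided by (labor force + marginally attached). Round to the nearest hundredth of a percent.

Broad underutilization rate ≈ 7.60%.

Labor force = 110.48 + 4.20 = 114.68 million.
Numerator = 4.20 + 1.91 + 2.75 = 8.86 million.
Denominator = 114.68 + 1.91 = 116.59 million.
Broad rate = 8.86 / 116.59 = 7.60%.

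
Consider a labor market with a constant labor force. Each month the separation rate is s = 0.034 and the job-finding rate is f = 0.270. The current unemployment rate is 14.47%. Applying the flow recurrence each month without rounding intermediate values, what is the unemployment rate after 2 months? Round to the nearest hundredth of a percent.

Unemployment rate after two months ≈ 12.78%.

With a fixed labor force, u_{t+1} = u_t + s·(1−u_t) − f·u_t = u_t·(1−s−f) + s.
Here 1−s−f = 0.696 and s = 0.034.
u_1 = 0.144700 × 0.696 + 0.034 = 0.134711.
u_2 = 0.134711 × 0.696 + 0.034 = 0.127759.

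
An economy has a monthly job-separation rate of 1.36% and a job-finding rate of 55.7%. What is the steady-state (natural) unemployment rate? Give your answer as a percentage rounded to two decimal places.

Steady-state unemployment rate ≈ 2.38%.

At steady state the flows balance: s·E = f·U, so U/(E+U) = s/(s+f).
u* = 1.36 / (1.36 + 55.7) = 1.36 / 57.06 = 2.38%.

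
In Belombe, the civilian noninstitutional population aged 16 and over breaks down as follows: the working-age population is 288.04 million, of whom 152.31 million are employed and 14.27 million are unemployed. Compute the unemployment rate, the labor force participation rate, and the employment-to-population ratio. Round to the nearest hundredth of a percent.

Labor force = employed + unemployed = 152.31 + 14.27 = 166.58 million.
Unemployment rate = 14.27 / 166.58 = 8.57%.
Labor force participation rate = 166.58 / 288.04 = 57.83%.
Employment-population ratio = 152.31 / 288.04 = 52.88%.

Unemployment rate ≈ 8.57%; labor force participation rate ≈ 57.83%; employment-population ratio ≈ 52.88%.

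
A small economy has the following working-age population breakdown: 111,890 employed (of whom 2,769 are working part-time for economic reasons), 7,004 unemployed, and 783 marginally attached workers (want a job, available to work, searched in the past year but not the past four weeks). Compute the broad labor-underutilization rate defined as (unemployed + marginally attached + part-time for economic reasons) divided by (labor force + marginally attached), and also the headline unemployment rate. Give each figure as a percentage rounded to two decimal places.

Broad underutilization rate ≈ 8.82%; headline unemployment rate ≈ 5.89%.

Labor force = 111,890 + 7,004 = 118,894.
Numerator = 7,004 + 783 + 2,769 = 10,556.
Denominator = 118,894 + 783 = 119,677.
Broad rate = 10,556 / 119,677 = 8.82%.
Headline unemployment rate = 7,004 / 118,894 = 5.89%.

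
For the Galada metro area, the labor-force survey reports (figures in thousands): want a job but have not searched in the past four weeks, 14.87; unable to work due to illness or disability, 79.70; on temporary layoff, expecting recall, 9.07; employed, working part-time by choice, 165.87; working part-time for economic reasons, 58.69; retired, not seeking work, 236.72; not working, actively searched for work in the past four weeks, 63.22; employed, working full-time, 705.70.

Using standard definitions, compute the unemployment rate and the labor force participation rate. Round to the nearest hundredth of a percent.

Unemployment rate ≈ 7.21%; labor force participation rate ≈ 75.16%.

Employed = 165.87 + 58.69 + 705.70 = 930.26 thousand (anyone who worked, including part-time for economic reasons, counts as employed).
Unemployed = 9.07 + 63.22 = 72.29 thousand (jobless and actively searching, or on temporary layoff).
Labor force = 930.26 + 72.29 = 1,002.55 thousand.
Not in labor force = 14.87 + 79.70 + 236.72 = 331.29 thousand (those not working and not actively searching are outside the labor force — including those who want a job but have given up searching).
Civilian working-age population = 1,002.55 + 331.29 = 1,333.84 thousand.
Unemployment rate = 72.29 / 1,002.55 = 7.21%.
Labor force participation rate = 1,002.55 / 1,333.84 = 75.16%.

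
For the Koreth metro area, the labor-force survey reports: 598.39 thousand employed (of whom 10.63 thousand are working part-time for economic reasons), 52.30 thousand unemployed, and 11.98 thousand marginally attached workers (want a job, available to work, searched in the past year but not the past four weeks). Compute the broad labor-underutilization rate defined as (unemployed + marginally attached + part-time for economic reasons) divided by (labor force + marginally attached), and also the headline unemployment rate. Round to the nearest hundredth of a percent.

Broad underutilization rate ≈ 11.30%; headline unemployment rate ≈ 8.04%.

Labor force = 598.39 + 52.30 = 650.69 thousand.
Numerator = 52.30 + 11.98 + 10.63 = 74.91 thousand.
Denominator = 650.69 + 11.98 = 662.67 thousand.
Broad rate = 74.91 / 662.67 = 11.30%.
Headline unemployment rate = 52.30 / 650.69 = 8.04%.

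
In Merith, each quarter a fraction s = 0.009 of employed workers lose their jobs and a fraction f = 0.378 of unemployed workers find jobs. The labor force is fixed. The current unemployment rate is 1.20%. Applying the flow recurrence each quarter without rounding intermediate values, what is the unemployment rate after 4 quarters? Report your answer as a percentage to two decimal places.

Unemployment rate after four quarters ≈ 2.17%.

With a fixed labor force, u_{t+1} = u_t + s·(1−u_t) − f·u_t = u_t·(1−s−f) + s.
Here 1−s−f = 0.613 and s = 0.009.
u_1 = 0.012000 × 0.613 + 0.009 = 0.016356.
u_2 = 0.016356 × 0.613 + 0.009 = 0.019026.
u_3 = 0.019026 × 0.613 + 0.009 = 0.020663.
u_4 = 0.020663 × 0.613 + 0.009 = 0.021666.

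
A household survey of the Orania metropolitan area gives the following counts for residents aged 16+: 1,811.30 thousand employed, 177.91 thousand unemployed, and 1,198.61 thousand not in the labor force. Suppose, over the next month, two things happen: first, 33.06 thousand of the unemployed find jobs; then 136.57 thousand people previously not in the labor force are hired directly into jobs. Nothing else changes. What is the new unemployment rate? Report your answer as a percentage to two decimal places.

New unemployment rate ≈ 6.81%.

Initially, labor force = 1,811.30 + 177.91 = 1,989.21 thousand, so u = 177.91/1,989.21 = 8.94%.
After the first change, unemployed falls and employed rises by 33.06; labor force unchanged → E = 1,844.36, U = 144.85, labor force = 1,989.21 thousand.
After the second change, employed and labor force both rise by 136.57; unemployed unchanged → E = 1,980.93, U = 144.85, labor force = 2,125.78 thousand.
New unemployment rate = 144.85 / 2,125.78 = 6.81%.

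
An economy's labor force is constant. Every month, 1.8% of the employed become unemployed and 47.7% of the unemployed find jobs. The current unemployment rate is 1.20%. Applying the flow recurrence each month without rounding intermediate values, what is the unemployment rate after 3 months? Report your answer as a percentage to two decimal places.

With a fixed labor force, u_{t+1} = u_t + s·(1−u_t) − f·u_t = u_t·(1−s−f) + s.
Here 1−s−f = 0.505 and s = 0.018.
u_1 = 0.012000 × 0.505 + 0.018 = 0.024060.
u_2 = 0.024060 × 0.505 + 0.018 = 0.030150.
u_3 = 0.030150 × 0.505 + 0.018 = 0.033226.

Unemployment rate after three months ≈ 3.32%.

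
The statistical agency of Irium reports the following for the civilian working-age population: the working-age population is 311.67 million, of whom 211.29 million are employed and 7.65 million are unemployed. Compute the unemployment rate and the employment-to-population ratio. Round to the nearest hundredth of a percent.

Labor force = employed + unemployed = 211.29 + 7.65 = 218.94 million.
Unemployment rate = 7.65 / 218.94 = 3.49%.
Employment-population ratio = 211.29 / 311.67 = 67.79%.

Unemployment rate ≈ 3.49%; employment-population ratio ≈ 67.79%.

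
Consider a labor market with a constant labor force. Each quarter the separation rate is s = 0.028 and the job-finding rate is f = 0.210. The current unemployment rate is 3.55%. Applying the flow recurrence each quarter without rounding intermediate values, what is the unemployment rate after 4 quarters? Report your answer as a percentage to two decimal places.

With a fixed labor force, u_{t+1} = u_t + s·(1−u_t) − f·u_t = u_t·(1−s−f) + s.
Here 1−s−f = 0.762 and s = 0.028.
u_1 = 0.035500 × 0.762 + 0.028 = 0.055051.
u_2 = 0.055051 × 0.762 + 0.028 = 0.069949.
u_3 = 0.069949 × 0.762 + 0.028 = 0.081301.
u_4 = 0.081301 × 0.762 + 0.028 = 0.089951.

Unemployment rate after four quarters ≈ 9.00%.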